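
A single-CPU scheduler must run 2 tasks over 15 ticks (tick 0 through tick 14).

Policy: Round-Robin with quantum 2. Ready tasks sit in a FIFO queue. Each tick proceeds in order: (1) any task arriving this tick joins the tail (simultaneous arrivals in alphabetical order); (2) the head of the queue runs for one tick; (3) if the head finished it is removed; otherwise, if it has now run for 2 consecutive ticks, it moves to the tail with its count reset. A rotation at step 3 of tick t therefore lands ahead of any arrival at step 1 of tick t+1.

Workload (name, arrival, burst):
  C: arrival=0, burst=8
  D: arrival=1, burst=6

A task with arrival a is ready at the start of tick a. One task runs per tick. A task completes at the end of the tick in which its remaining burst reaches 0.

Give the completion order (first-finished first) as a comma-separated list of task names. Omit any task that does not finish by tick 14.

completion order = D, C

t=0: queue=[C] q_used=0 → run C
t=1: queue=[C,D] q_used=1 → run C
t=2: queue=[D,C] q_used=0 → run D
t=3: queue=[D,C] q_used=1 → run D
t=4: queue=[C,D] q_used=0 → run C
t=5: queue=[C,D] q_used=1 → run C
t=6: queue=[D,C] q_used=0 → run D
t=7: queue=[D,C] q_used=1 → run D
t=8: queue=[C,D] q_used=0 → run C
t=9: queue=[C,D] q_used=1 → run C
t=10: queue=[D,C] q_used=0 → run D
t=11: queue=[D,C] q_used=1 → run D
t=12: queue=[C] q_used=0 → run C
t=13: queue=[C] q_used=1 → run C
t=14: (idle)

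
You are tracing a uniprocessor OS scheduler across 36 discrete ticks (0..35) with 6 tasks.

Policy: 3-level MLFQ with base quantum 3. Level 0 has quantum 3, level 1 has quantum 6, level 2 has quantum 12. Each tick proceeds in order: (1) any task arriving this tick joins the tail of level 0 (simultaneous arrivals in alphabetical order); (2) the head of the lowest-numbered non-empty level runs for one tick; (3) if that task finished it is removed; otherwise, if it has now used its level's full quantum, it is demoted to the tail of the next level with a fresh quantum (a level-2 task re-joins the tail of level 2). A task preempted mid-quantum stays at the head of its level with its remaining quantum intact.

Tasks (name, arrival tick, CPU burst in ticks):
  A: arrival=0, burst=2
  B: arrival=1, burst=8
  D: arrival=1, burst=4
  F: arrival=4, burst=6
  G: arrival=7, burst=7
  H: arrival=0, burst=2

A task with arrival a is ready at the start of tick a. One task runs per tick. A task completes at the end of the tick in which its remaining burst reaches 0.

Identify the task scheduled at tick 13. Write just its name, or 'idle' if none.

t=0: L0/L1/L2 = AH/-/- → run A
t=1: L0/L1/L2 = AHBD/-/- → run A
t=2: L0/L1/L2 = HBD/-/- → run H
t=3: L0/L1/L2 = HBD/-/- → run H
t=4: L0/L1/L2 = BDF/-/- → run B
t=5: L0/L1/L2 = BDF/-/- → run B
t=6: L0/L1/L2 = BDF/-/- → run B
t=7: L0/L1/L2 = DFG/B/- → run D
t=8: L0/L1/L2 = DFG/B/- → run D
t=9: L0/L1/L2 = DFG/B/- → run D
t=10: L0/L1/L2 = FG/BD/- → run F
t=11: L0/L1/L2 = FG/BD/- → run F
t=12: L0/L1/L2 = FG/BD/- → run F
t=13: L0/L1/L2 = G/BDF/- → run G
t=14: L0/L1/L2 = G/BDF/- → run G
t=15: L0/L1/L2 = G/BDF/- → run G
t=16: L0/L1/L2 = -/BDFG/- → run B
t=17: L0/L1/L2 = -/BDFG/- → run B
t=18: L0/L1/L2 = -/BDFG/- → run B
t=19: L0/L1/L2 = -/BDFG/- → run B
t=20: L0/L1/L2 = -/BDFG/- → run B
t=21: L0/L1/L2 = -/DFG/- → run D
t=22: L0/L1/L2 = -/FG/- → run F
t=23: L0/L1/L2 = -/FG/- → run F
t=24: L0/L1/L2 = -/FG/- → run F
t=25: L0/L1/L2 = -/G/- → run G
t=26: L0/L1/L2 = -/G/- → run G
t=27: L0/L1/L2 = -/G/- → run G
t=28: L0/L1/L2 = -/G/- → run G
t=29: (idle)
t=30: (idle)
t=31: (idle)
t=32: (idle)
t=33: (idle)
t=34: (idle)
t=35: (idle)

running at tick 13 = G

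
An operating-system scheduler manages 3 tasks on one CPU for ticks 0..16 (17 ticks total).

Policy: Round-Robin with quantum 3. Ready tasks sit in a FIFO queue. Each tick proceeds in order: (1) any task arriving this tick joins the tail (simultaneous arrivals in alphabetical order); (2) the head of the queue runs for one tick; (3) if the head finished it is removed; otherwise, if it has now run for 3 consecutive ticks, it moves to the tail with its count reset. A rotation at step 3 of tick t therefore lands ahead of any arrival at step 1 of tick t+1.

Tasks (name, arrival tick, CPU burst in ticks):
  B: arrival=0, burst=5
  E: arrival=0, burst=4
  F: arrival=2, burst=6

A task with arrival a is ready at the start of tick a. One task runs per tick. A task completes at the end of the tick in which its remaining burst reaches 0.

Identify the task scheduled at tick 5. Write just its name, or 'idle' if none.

running at tick 5 = E

t=0: queue=[B,E] q_used=0 → run B
t=1: queue=[B,E] q_used=1 → run B
t=2: queue=[B,E,F] q_used=2 → run B
t=3: queue=[E,F,B] q_used=0 → run E
t=4: queue=[E,F,B] q_used=1 → run E
t=5: queue=[E,F,B] q_used=2 → run E
t=6: queue=[F,B,E] q_used=0 → run F
t=7: queue=[F,B,E] q_used=1 → run F
t=8: queue=[F,B,E] q_used=2 → run F
t=9: queue=[B,E,F] q_used=0 → run B
t=10: queue=[B,E,F] q_used=1 → run B
t=11: queue=[E,F] q_used=0 → run E
t=12: queue=[F] q_used=0 → run F
t=13: queue=[F] q_used=1 → run F
t=14: queue=[F] q_used=2 → run F
t=15: (idle)
t=16: (idle)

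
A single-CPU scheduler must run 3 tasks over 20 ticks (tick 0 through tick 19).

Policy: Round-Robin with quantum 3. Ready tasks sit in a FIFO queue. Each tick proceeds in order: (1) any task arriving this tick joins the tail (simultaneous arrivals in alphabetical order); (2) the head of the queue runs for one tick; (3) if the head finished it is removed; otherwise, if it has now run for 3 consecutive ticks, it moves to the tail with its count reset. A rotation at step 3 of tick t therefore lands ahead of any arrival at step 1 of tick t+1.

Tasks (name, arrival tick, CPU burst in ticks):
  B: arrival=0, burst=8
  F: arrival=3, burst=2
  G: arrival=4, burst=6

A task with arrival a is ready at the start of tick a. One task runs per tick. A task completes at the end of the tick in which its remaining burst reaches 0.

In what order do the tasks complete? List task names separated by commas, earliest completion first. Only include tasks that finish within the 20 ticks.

t=0: queue=[B] q_used=0 → run B
t=1: queue=[B] q_used=1 → run B
t=2: queue=[B] q_used=2 → run B
t=3: queue=[B,F] q_used=0 → run B
t=4: queue=[B,F,G] q_used=1 → run B
t=5: queue=[B,F,G] q_used=2 → run B
t=6: queue=[F,G,B] q_used=0 → run F
t=7: queue=[F,G,B] q_used=1 → run F
t=8: queue=[G,B] q_used=0 → run G
t=9: queue=[G,B] q_used=1 → run G
t=10: queue=[G,B] q_used=2 → run G
t=11: queue=[B,G] q_used=0 → run B
t=12: queue=[B,G] q_used=1 → run B
t=13: queue=[G] q_used=0 → run G
t=14: queue=[G] q_used=1 → run G
t=15: queue=[G] q_used=2 → run G
t=16: (idle)
t=17: (idle)
t=18: (idle)
t=19: (idle)

completion order = F, B, G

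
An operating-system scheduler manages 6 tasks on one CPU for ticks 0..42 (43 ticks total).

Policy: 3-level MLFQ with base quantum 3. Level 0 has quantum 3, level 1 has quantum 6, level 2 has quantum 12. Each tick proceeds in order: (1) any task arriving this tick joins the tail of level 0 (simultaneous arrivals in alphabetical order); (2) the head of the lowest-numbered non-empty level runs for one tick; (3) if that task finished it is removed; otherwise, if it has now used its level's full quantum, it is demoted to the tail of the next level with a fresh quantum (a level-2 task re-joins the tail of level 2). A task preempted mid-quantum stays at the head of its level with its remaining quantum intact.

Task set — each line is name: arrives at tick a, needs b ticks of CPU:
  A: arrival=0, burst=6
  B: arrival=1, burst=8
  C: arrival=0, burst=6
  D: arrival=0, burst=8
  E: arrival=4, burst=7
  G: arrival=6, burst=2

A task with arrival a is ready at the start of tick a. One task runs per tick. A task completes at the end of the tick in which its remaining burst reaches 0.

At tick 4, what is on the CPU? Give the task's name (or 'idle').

t=0: L0/L1/L2 = ACD/-/- → run A
t=1: L0/L1/L2 = ACDB/-/- → run A
t=2: L0/L1/L2 = ACDB/-/- → run A
t=3: L0/L1/L2 = CDB/A/- → run C
t=4: L0/L1/L2 = CDBE/A/- → run C
t=5: L0/L1/L2 = CDBE/A/- → run C
t=6: L0/L1/L2 = DBEG/AC/- → run D
t=7: L0/L1/L2 = DBEG/AC/- → run D
t=8: L0/L1/L2 = DBEG/AC/- → run D
t=9: L0/L1/L2 = BEG/ACD/- → run B
t=10: L0/L1/L2 = BEG/ACD/- → run B
t=11: L0/L1/L2 = BEG/ACD/- → run B
t=12: L0/L1/L2 = EG/ACDB/- → run E
t=13: L0/L1/L2 = EG/ACDB/- → run E
t=14: L0/L1/L2 = EG/ACDB/- → run E
t=15: L0/L1/L2 = G/ACDBE/- → run G
t=16: L0/L1/L2 = G/ACDBE/- → run G
t=17: L0/L1/L2 = -/ACDBE/- → run A
t=18: L0/L1/L2 = -/ACDBE/- → run A
t=19: L0/L1/L2 = -/ACDBE/- → run A
t=20: L0/L1/L2 = -/CDBE/- → run C
t=21: L0/L1/L2 = -/CDBE/- → run C
t=22: L0/L1/L2 = -/CDBE/- → run C
t=23: L0/L1/L2 = -/DBE/- → run D
t=24: L0/L1/L2 = -/DBE/- → run D
t=25: L0/L1/L2 = -/DBE/- → run D
t=26: L0/L1/L2 = -/DBE/- → run D
t=27: L0/L1/L2 = -/DBE/- → run D
t=28: L0/L1/L2 = -/BE/- → run B
t=29: L0/L1/L2 = -/BE/- → run B
t=30: L0/L1/L2 = -/BE/- → run B
t=31: L0/L1/L2 = -/BE/- → run B
t=32: L0/L1/L2 = -/BE/- → run B
t=33: L0/L1/L2 = -/E/- → run E
t=34: L0/L1/L2 = -/E/- → run E
t=35: L0/L1/L2 = -/E/- → run E
t=36: L0/L1/L2 = -/E/- → run E
t=37: (idle)
t=38: (idle)
t=39: (idle)
t=40: (idle)
t=41: (idle)
t=42: (idle)

running at tick 4 = C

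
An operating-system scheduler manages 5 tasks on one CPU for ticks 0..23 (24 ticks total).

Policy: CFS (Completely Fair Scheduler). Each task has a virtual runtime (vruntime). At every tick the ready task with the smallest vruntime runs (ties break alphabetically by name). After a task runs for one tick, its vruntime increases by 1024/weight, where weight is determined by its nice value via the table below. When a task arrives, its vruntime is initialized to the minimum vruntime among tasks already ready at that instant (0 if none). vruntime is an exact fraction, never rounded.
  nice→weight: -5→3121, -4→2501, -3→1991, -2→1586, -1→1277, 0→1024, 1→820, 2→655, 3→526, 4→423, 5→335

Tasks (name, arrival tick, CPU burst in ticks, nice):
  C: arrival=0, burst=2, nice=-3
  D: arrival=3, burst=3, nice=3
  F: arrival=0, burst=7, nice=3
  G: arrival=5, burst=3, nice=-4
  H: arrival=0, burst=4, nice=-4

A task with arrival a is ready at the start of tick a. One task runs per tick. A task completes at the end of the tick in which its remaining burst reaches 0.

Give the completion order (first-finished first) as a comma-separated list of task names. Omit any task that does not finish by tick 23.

completion order = C, H, G, D, F

t=0: vr[C=0 F=0 H=0] → run C
t=1: vr[C=1024/1991 F=0 H=0] → run F
t=2: vr[C=1024/1991 F=512/263 H=0] → run H
t=3: vr[C=1024/1991 D=1024/2501 F=512/263 H=1024/2501] → run D
t=4: vr[C=1024/1991 D=1549824/657763 F=512/263 H=1024/2501] → run H
t=5: vr[C=1024/1991 D=1549824/657763 F=512/263 G=1024/1991 H=2048/2501] → run C
t=6: vr[D=1549824/657763 F=512/263 G=1024/1991 H=2048/2501] → run G
t=7: vr[D=1549824/657763 F=512/263 G=4599808/4979491 H=2048/2501] → run H
t=8: vr[D=1549824/657763 F=512/263 G=4599808/4979491 H=3072/2501] → run G
t=9: vr[D=1549824/657763 F=512/263 G=6638592/4979491 H=3072/2501] → run H
t=10: vr[D=1549824/657763 F=512/263 G=6638592/4979491] → run G
t=11: vr[D=1549824/657763 F=512/263] → run F
t=12: vr[D=1549824/657763 F=1024/263] → run D
t=13: vr[D=2830336/657763 F=1024/263] → run F
t=14: vr[D=2830336/657763 F=1536/263] → run D
t=15: vr[F=1536/263] → run F
t=16: vr[F=2048/263] → run F
t=17: vr[F=2560/263] → run F
t=18: vr[F=3072/263] → run F
t=19: (idle)
t=20: (idle)
t=21: (idle)
t=22: (idle)
t=23: (idle)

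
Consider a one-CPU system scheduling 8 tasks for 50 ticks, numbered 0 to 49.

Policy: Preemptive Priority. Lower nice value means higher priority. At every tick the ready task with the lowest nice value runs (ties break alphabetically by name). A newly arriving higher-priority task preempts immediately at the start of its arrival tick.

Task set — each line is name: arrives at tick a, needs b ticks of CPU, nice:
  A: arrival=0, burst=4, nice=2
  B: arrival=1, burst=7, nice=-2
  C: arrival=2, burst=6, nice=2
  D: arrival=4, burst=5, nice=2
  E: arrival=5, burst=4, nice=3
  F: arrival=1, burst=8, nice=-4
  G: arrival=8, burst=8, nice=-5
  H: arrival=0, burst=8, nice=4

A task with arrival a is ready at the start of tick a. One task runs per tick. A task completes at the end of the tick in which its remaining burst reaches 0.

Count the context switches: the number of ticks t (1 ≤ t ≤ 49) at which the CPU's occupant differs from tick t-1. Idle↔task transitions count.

t=0: ready={A,H} → run A
t=1: ready={A,B,F,H} → run F
t=2: ready={A,B,C,F,H} → run F
t=3: ready={A,B,C,F,H} → run F
t=4: ready={A,B,C,D,F,H} → run F
t=5: ready={A,B,C,D,E,F,H} → run F
t=6: ready={A,B,C,D,E,F,H} → run F
t=7: ready={A,B,C,D,E,F,H} → run F
t=8: ready={A,B,C,D,E,F,G,H} → run G
t=9: ready={A,B,C,D,E,F,G,H} → run G
t=10: ready={A,B,C,D,E,F,G,H} → run G
t=11: ready={A,B,C,D,E,F,G,H} → run G
t=12: ready={A,B,C,D,E,F,G,H} → run G
t=13: ready={A,B,C,D,E,F,G,H} → run G
t=14: ready={A,B,C,D,E,F,G,H} → run G
t=15: ready={A,B,C,D,E,F,G,H} → run G
t=16: ready={A,B,C,D,E,F,H} → run F
t=17: ready={A,B,C,D,E,H} → run B
t=18: ready={A,B,C,D,E,H} → run B
t=19: ready={A,B,C,D,E,H} → run B
t=20: ready={A,B,C,D,E,H} → run B
t=21: ready={A,B,C,D,E,H} → run B
t=22: ready={A,B,C,D,E,H} → run B
t=23: ready={A,B,C,D,E,H} → run B
t=24: ready={A,C,D,E,H} → run A
t=25: ready={A,C,D,E,H} → run A
t=26: ready={A,C,D,E,H} → run A
t=27: ready={C,D,E,H} → run C
t=28: ready={C,D,E,H} → run C
t=29: ready={C,D,E,H} → run C
t=30: ready={C,D,E,H} → run C
t=31: ready={C,D,E,H} → run C
t=32: ready={C,D,E,H} → run C
t=33: ready={D,E,H} → run D
t=34: ready={D,E,H} → run D
t=35: ready={D,E,H} → run D
t=36: ready={D,E,H} → run D
t=37: ready={D,E,H} → run D
t=38: ready={E,H} → run E
t=39: ready={E,H} → run E
t=40: ready={E,H} → run E
t=41: ready={E,H} → run E
t=42: ready={H} → run H
t=43: ready={H} → run H
t=44: ready={H} → run H
t=45: ready={H} → run H
t=46: ready={H} → run H
t=47: ready={H} → run H
t=48: ready={H} → run H
t=49: ready={H} → run H

context switches = 9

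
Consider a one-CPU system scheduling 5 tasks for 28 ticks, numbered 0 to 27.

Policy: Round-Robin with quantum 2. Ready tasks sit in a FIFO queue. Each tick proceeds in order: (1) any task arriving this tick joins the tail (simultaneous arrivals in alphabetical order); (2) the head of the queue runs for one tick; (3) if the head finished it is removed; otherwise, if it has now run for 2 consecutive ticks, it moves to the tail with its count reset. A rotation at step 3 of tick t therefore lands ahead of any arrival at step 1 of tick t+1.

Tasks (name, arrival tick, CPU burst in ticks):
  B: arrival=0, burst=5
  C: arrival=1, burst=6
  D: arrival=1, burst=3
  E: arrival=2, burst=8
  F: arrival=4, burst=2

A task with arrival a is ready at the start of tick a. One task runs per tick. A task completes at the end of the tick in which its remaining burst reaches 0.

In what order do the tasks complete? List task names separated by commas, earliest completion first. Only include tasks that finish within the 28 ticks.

t=0: queue=[B] q_used=0 → run B
t=1: queue=[B,C,D] q_used=1 → run B
t=2: queue=[C,D,B,E] q_used=0 → run C
t=3: queue=[C,D,B,E] q_used=1 → run C
t=4: queue=[D,B,E,C,F] q_used=0 → run D
t=5: queue=[D,B,E,C,F] q_used=1 → run D
t=6: queue=[B,E,C,F,D] q_used=0 → run B
t=7: queue=[B,E,C,F,D] q_used=1 → run B
t=8: queue=[E,C,F,D,B] q_used=0 → run E
t=9: queue=[E,C,F,D,B] q_used=1 → run E
t=10: queue=[C,F,D,B,E] q_used=0 → run C
t=11: queue=[C,F,D,B,E] q_used=1 → run C
t=12: queue=[F,D,B,E,C] q_used=0 → run F
t=13: queue=[F,D,B,E,C] q_used=1 → run F
t=14: queue=[D,B,E,C] q_used=0 → run D
t=15: queue=[B,E,C] q_used=0 → run B
t=16: queue=[E,C] q_used=0 → run E
t=17: queue=[E,C] q_used=1 → run E
t=18: queue=[C,E] q_used=0 → run C
t=19: queue=[C,E] q_used=1 → run C
t=20: queue=[E] q_used=0 → run E
t=21: queue=[E] q_used=1 → run E
t=22: queue=[E] q_used=0 → run E
t=23: queue=[E] q_used=1 → run E
t=24: (idle)
t=25: (idle)
t=26: (idle)
t=27: (idle)

completion order = F, D, B, C, E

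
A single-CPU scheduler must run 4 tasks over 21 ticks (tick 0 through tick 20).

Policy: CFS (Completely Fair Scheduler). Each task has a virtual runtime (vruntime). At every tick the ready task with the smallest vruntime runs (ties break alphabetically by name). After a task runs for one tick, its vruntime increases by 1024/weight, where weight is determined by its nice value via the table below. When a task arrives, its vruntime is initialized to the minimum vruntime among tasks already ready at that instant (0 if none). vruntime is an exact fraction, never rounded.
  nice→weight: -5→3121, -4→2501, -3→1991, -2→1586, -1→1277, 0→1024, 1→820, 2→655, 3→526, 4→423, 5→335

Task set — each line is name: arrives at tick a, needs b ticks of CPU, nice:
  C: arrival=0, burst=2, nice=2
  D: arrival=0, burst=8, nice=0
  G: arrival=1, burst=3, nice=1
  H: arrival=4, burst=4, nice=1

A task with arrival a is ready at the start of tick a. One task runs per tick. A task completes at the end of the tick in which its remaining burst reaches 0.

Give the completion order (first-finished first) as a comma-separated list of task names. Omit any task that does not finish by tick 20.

completion order = C, G, H, D

t=0: vr[C=0 D=0] → run C
t=1: vr[C=1024/655 D=0 G=0] → run D
t=2: vr[C=1024/655 D=1 G=0] → run G
t=3: vr[C=1024/655 D=1 G=256/205] → run D
t=4: vr[C=1024/655 D=2 G=256/205 H=256/205] → run G
t=5: vr[C=1024/655 D=2 G=512/205 H=256/205] → run H
t=6: vr[C=1024/655 D=2 G=512/205 H=512/205] → run C
t=7: vr[D=2 G=512/205 H=512/205] → run D
t=8: vr[D=3 G=512/205 H=512/205] → run G
t=9: vr[D=3 H=512/205] → run H
t=10: vr[D=3 H=768/205] → run D
t=11: vr[D=4 H=768/205] → run H
t=12: vr[D=4 H=1024/205] → run D
t=13: vr[D=5 H=1024/205] → run H
t=14: vr[D=5] → run D
t=15: vr[D=6] → run D
t=16: vr[D=7] → run D
t=17: (idle)
t=18: (idle)
t=19: (idle)
t=20: (idle)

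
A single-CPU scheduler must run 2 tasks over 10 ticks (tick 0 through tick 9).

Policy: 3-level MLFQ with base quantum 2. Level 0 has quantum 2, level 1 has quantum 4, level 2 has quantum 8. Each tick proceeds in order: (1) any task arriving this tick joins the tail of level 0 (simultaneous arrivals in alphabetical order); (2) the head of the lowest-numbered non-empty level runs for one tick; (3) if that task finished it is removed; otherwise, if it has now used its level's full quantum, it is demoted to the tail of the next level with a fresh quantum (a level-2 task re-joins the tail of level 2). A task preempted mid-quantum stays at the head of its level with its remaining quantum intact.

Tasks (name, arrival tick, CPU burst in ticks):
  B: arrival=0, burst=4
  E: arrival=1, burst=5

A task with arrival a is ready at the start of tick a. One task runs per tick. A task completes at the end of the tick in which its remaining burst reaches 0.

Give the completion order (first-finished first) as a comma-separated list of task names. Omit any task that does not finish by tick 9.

completion order = B, E

t=0: L0/L1/L2 = B/-/- → run B
t=1: L0/L1/L2 = BE/-/- → run B
t=2: L0/L1/L2 = E/B/- → run E
t=3: L0/L1/L2 = E/B/- → run E
t=4: L0/L1/L2 = -/BE/- → run B
t=5: L0/L1/L2 = -/BE/- → run B
t=6: L0/L1/L2 = -/E/- → run E
t=7: L0/L1/L2 = -/E/- → run E
t=8: L0/L1/L2 = -/E/- → run E
t=9: (idle)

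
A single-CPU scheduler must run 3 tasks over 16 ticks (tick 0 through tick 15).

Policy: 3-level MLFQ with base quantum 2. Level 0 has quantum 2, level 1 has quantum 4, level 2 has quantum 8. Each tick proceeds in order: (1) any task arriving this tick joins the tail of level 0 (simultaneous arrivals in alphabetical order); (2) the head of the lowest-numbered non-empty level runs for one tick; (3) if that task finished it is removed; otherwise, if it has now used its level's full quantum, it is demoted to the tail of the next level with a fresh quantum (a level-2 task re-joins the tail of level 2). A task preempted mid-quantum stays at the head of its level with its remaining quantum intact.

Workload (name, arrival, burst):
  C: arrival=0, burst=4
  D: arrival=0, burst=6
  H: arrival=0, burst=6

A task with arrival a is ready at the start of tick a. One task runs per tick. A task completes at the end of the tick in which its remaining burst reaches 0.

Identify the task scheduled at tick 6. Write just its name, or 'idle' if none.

t=0: L0/L1/L2 = CDH/-/- → run C
t=1: L0/L1/L2 = CDH/-/- → run C
t=2: L0/L1/L2 = DH/C/- → run D
t=3: L0/L1/L2 = DH/C/- → run D
t=4: L0/L1/L2 = H/CD/- → run H
t=5: L0/L1/L2 = H/CD/- → run H
t=6: L0/L1/L2 = -/CDH/- → run C
t=7: L0/L1/L2 = -/CDH/- → run C
t=8: L0/L1/L2 = -/DH/- → run D
t=9: L0/L1/L2 = -/DH/- → run D
t=10: L0/L1/L2 = -/DH/- → run D
t=11: L0/L1/L2 = -/DH/- → run D
t=12: L0/L1/L2 = -/H/- → run H
t=13: L0/L1/L2 = -/H/- → run H
t=14: L0/L1/L2 = -/H/- → run H
t=15: L0/L1/L2 = -/H/- → run H

running at tick 6 = C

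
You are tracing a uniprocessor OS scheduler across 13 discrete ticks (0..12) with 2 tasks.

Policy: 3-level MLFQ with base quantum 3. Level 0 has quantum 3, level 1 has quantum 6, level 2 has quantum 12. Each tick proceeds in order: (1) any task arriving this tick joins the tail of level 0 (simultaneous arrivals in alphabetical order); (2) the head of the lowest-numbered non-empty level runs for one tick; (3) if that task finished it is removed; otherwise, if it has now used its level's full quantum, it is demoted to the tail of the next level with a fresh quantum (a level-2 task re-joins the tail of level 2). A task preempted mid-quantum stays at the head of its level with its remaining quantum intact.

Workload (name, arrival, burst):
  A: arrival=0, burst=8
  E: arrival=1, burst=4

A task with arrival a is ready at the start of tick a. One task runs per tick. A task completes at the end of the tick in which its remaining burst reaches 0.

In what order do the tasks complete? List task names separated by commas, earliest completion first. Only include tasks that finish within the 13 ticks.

t=0: L0/L1/L2 = A/-/- → run A
t=1: L0/L1/L2 = AE/-/- → run A
t=2: L0/L1/L2 = AE/-/- → run A
t=3: L0/L1/L2 = E/A/- → run E
t=4: L0/L1/L2 = E/A/- → run E
t=5: L0/L1/L2 = E/A/- → run E
t=6: L0/L1/L2 = -/AE/- → run A
t=7: L0/L1/L2 = -/AE/- → run A
t=8: L0/L1/L2 = -/AE/- → run A
t=9: L0/L1/L2 = -/AE/- → run A
t=10: L0/L1/L2 = -/AE/- → run A
t=11: L0/L1/L2 = -/E/- → run E
t=12: (idle)

completion order = A, E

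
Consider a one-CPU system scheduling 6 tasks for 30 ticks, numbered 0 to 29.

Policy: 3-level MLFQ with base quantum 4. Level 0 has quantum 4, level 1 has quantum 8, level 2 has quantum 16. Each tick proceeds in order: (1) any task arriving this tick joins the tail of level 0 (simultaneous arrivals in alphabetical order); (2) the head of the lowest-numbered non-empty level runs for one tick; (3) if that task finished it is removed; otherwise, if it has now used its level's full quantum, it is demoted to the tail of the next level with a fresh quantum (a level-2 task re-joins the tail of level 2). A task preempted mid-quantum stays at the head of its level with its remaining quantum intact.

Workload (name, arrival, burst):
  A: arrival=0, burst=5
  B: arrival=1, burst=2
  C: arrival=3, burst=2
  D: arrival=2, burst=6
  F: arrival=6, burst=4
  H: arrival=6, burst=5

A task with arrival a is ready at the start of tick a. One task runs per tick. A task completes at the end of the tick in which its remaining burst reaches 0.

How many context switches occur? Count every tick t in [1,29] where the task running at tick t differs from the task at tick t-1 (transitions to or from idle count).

context switches = 9

t=0: L0/L1/L2 = A/-/- → run A
t=1: L0/L1/L2 = AB/-/- → run A
t=2: L0/L1/L2 = ABD/-/- → run A
t=3: L0/L1/L2 = ABDC/-/- → run A
t=4: L0/L1/L2 = BDC/A/- → run B
t=5: L0/L1/L2 = BDC/A/- → run B
t=6: L0/L1/L2 = DCFH/A/- → run D
t=7: L0/L1/L2 = DCFH/A/- → run D
t=8: L0/L1/L2 = DCFH/A/- → run D
t=9: L0/L1/L2 = DCFH/A/- → run D
t=10: L0/L1/L2 = CFH/AD/- → run C
t=11: L0/L1/L2 = CFH/AD/- → run C
t=12: L0/L1/L2 = FH/AD/- → run F
t=13: L0/L1/L2 = FH/AD/- → run F
t=14: L0/L1/L2 = FH/AD/- → run F
t=15: L0/L1/L2 = FH/AD/- → run F
t=16: L0/L1/L2 = H/AD/- → run H
t=17: L0/L1/L2 = H/AD/- → run H
t=18: L0/L1/L2 = H/AD/- → run H
t=19: L0/L1/L2 = H/AD/- → run H
t=20: L0/L1/L2 = -/ADH/- → run A
t=21: L0/L1/L2 = -/DH/- → run D
t=22: L0/L1/L2 = -/DH/- → run D
t=23: L0/L1/L2 = -/H/- → run H
t=24: (idle)
t=25: (idle)
t=26: (idle)
t=27: (idle)
t=28: (idle)
t=29: (idle)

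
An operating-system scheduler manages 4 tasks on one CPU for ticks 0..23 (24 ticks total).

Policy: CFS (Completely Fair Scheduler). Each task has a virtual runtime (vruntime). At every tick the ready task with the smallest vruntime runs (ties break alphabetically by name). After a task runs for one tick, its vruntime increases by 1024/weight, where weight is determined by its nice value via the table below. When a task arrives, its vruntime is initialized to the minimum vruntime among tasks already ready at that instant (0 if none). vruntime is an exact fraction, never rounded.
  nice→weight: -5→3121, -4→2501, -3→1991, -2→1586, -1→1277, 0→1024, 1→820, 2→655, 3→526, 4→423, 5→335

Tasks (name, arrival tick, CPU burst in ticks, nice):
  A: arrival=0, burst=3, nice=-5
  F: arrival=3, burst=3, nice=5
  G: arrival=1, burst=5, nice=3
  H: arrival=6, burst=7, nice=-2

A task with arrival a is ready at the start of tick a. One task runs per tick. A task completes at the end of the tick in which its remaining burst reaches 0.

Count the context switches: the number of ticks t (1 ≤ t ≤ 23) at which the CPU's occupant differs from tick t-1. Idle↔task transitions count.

t=0: vr[A=0] → run A
t=1: vr[A=1024/3121 G=1024/3121] → run A
t=2: vr[A=2048/3121 G=1024/3121] → run G
t=3: vr[A=2048/3121 F=2048/3121 G=1867264/820823] → run A
t=4: vr[F=2048/3121 G=1867264/820823] → run F
t=5: vr[F=3881984/1045535 G=1867264/820823] → run G
t=6: vr[F=3881984/1045535 G=3465216/820823 H=3881984/1045535] → run F
t=7: vr[F=7077888/1045535 G=3465216/820823 H=3881984/1045535] → run H
t=8: vr[F=7077888/1045535 G=3465216/820823 H=3613727232/829109255] → run G
t=9: vr[F=7077888/1045535 G=5063168/820823 H=3613727232/829109255] → run H
t=10: vr[F=7077888/1045535 G=5063168/820823 H=4149041152/829109255] → run H
t=11: vr[F=7077888/1045535 G=5063168/820823 H=4684355072/829109255] → run H
t=12: vr[F=7077888/1045535 G=5063168/820823 H=5219668992/829109255] → run G
t=13: vr[F=7077888/1045535 G=6661120/820823 H=5219668992/829109255] → run H
t=14: vr[F=7077888/1045535 G=6661120/820823 H=5754982912/829109255] → run F
t=15: vr[G=6661120/820823 H=5754982912/829109255] → run H
t=16: vr[G=6661120/820823 H=6290296832/829109255] → run H
t=17: vr[G=6661120/820823] → run G
t=18: (idle)
t=19: (idle)
t=20: (idle)
t=21: (idle)
t=22: (idle)
t=23: (idle)

context switches = 14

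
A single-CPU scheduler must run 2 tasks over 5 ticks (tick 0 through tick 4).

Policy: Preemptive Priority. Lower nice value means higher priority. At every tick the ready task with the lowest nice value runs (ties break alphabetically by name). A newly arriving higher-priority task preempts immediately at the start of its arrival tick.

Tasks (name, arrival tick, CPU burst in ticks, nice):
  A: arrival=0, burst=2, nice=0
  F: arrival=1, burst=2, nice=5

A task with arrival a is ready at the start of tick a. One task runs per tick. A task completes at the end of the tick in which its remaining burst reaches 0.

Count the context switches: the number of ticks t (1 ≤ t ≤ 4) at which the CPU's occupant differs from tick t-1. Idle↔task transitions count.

context switches = 2

t=0: ready={A} → run A
t=1: ready={A,F} → run A
t=2: ready={F} → run F
t=3: ready={F} → run F
t=4: (idle)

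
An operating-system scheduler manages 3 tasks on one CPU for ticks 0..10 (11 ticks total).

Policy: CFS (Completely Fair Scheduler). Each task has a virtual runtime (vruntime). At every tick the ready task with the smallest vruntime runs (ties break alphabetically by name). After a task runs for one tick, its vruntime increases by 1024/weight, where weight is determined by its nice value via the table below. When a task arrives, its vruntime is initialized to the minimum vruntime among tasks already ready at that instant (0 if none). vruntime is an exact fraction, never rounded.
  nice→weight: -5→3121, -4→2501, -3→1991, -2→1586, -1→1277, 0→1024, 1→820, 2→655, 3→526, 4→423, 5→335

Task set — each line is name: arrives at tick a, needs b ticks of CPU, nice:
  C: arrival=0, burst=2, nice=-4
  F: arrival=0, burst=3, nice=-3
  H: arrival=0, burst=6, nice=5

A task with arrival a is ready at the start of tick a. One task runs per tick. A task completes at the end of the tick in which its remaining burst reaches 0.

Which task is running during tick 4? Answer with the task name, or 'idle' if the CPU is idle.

running at tick 4 = F

t=0: vr[C=0 F=0 H=0] → run C
t=1: vr[C=1024/2501 F=0 H=0] → run F
t=2: vr[C=1024/2501 F=1024/1991 H=0] → run H
t=3: vr[C=1024/2501 F=1024/1991 H=1024/335] → run C
t=4: vr[F=1024/1991 H=1024/335] → run F
t=5: vr[F=2048/1991 H=1024/335] → run F
t=6: vr[H=1024/335] → run H
t=7: vr[H=2048/335] → run H
t=8: vr[H=3072/335] → run H
t=9: vr[H=4096/335] → run H
t=10: vr[H=1024/67] → run H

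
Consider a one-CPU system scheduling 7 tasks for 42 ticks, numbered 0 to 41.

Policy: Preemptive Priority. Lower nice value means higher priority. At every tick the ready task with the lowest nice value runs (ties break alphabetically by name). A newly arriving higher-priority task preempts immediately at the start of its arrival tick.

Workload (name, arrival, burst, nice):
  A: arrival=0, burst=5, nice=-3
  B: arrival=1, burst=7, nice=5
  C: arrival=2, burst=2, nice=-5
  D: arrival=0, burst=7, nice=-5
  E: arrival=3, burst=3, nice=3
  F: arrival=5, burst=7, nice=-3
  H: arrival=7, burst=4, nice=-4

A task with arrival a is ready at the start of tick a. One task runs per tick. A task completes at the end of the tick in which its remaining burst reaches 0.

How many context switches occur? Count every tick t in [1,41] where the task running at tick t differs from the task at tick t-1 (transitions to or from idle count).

t=0: ready={A,D} → run D
t=1: ready={A,B,D} → run D
t=2: ready={A,B,C,D} → run C
t=3: ready={A,B,C,D,E} → run C
t=4: ready={A,B,D,E} → run D
t=5: ready={A,B,D,E,F} → run D
t=6: ready={A,B,D,E,F} → run D
t=7: ready={A,B,D,E,F,H} → run D
t=8: ready={A,B,D,E,F,H} → run D
t=9: ready={A,B,E,F,H} → run H
t=10: ready={A,B,E,F,H} → run H
t=11: ready={A,B,E,F,H} → run H
t=12: ready={A,B,E,F,H} → run H
t=13: ready={A,B,E,F} → run A
t=14: ready={A,B,E,F} → run A
t=15: ready={A,B,E,F} → run A
t=16: ready={A,B,E,F} → run A
t=17: ready={A,B,E,F} → run A
t=18: ready={B,E,F} → run F
t=19: ready={B,E,F} → run F
t=20: ready={B,E,F} → run F
t=21: ready={B,E,F} → run F
t=22: ready={B,E,F} → run F
t=23: ready={B,E,F} → run F
t=24: ready={B,E,F} → run F
t=25: ready={B,E} → run E
t=26: ready={B,E} → run E
t=27: ready={B,E} → run E
t=28: ready={B} → run B
t=29: ready={B} → run B
t=30: ready={B} → run B
t=31: ready={B} → run B
t=32: ready={B} → run B
t=33: ready={B} → run B
t=34: ready={B} → run B
t=35: (idle)
t=36: (idle)
t=37: (idle)
t=38: (idle)
t=39: (idle)
t=40: (idle)
t=41: (idle)

context switches = 8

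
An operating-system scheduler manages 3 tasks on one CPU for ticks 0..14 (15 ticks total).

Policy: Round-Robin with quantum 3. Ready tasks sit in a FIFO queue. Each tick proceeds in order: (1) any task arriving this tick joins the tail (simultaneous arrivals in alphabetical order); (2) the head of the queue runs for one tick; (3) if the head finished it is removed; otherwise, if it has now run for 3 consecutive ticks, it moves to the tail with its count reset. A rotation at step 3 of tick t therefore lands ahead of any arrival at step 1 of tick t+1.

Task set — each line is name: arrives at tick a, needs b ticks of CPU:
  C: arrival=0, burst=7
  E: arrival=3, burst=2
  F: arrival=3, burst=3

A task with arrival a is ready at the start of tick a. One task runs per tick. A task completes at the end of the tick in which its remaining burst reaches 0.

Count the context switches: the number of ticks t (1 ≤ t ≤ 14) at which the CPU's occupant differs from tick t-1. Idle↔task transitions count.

context switches = 4

t=0: queue=[C] q_used=0 → run C
t=1: queue=[C] q_used=1 → run C
t=2: queue=[C] q_used=2 → run C
t=3: queue=[C,E,F] q_used=0 → run C
t=4: queue=[C,E,F] q_used=1 → run C
t=5: queue=[C,E,F] q_used=2 → run C
t=6: queue=[E,F,C] q_used=0 → run E
t=7: queue=[E,F,C] q_used=1 → run E
t=8: queue=[F,C] q_used=0 → run F
t=9: queue=[F,C] q_used=1 → run F
t=10: queue=[F,C] q_used=2 → run F
t=11: queue=[C] q_used=0 → run C
t=12: (idle)
t=13: (idle)
t=14: (idle)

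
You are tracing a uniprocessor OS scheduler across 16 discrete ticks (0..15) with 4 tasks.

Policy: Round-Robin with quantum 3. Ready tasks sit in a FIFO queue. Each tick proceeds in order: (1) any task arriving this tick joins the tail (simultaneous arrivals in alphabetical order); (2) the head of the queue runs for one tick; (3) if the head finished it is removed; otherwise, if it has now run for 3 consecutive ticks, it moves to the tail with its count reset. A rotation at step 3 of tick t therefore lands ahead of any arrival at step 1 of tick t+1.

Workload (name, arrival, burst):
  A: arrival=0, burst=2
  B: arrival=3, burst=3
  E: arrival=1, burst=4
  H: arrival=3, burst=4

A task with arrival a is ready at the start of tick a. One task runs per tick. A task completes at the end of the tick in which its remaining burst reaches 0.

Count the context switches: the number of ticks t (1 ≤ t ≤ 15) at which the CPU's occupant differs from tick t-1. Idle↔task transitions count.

t=0: queue=[A] q_used=0 → run A
t=1: queue=[A,E] q_used=1 → run A
t=2: queue=[E] q_used=0 → run E
t=3: queue=[E,B,H] q_used=1 → run E
t=4: queue=[E,B,H] q_used=2 → run E
t=5: queue=[B,H,E] q_used=0 → run B
t=6: queue=[B,H,E] q_used=1 → run B
t=7: queue=[B,H,E] q_used=2 → run B
t=8: queue=[H,E] q_used=0 → run H
t=9: queue=[H,E] q_used=1 → run H
t=10: queue=[H,E] q_used=2 → run H
t=11: queue=[E,H] q_used=0 → run E
t=12: queue=[H] q_used=0 → run H
t=13: (idle)
t=14: (idle)
t=15: (idle)

context switches = 6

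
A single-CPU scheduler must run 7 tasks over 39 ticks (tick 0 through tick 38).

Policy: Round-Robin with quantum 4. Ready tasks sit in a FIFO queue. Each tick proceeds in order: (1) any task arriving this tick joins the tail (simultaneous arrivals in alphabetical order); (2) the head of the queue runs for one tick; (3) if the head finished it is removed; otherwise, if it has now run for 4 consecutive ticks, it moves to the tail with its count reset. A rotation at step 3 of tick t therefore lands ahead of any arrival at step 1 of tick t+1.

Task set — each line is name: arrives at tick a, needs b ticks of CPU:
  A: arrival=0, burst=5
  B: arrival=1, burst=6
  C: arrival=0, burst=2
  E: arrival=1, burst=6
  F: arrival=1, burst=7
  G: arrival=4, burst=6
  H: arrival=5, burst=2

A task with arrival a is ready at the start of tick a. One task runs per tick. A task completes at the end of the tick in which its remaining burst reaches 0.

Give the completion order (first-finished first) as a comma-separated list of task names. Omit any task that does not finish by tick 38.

completion order = C, A, H, B, E, F, G

t=0: queue=[A,C] q_used=0 → run A
t=1: queue=[A,C,B,E,F] q_used=1 → run A
t=2: queue=[A,C,B,E,F] q_used=2 → run A
t=3: queue=[A,C,B,E,F] q_used=3 → run A
t=4: queue=[C,B,E,F,A,G] q_used=0 → run C
t=5: queue=[C,B,E,F,A,G,H] q_used=1 → run C
t=6: queue=[B,E,F,A,G,H] q_used=0 → run B
t=7: queue=[B,E,F,A,G,H] q_used=1 → run B
t=8: queue=[B,E,F,A,G,H] q_used=2 → run B
t=9: queue=[B,E,F,A,G,H] q_used=3 → run B
t=10: queue=[E,F,A,G,H,B] q_used=0 → run E
t=11: queue=[E,F,A,G,H,B] q_used=1 → run E
t=12: queue=[E,F,A,G,H,B] q_used=2 → run E
t=13: queue=[E,F,A,G,H,B] q_used=3 → run E
t=14: queue=[F,A,G,H,B,E] q_used=0 → run F
t=15: queue=[F,A,G,H,B,E] q_used=1 → run F
t=16: queue=[F,A,G,H,B,E] q_used=2 → run F
t=17: queue=[F,A,G,H,B,E] q_used=3 → run F
t=18: queue=[A,G,H,B,E,F] q_used=0 → run A
t=19: queue=[G,H,B,E,F] q_used=0 → run G
t=20: queue=[G,H,B,E,F] q_used=1 → run G
t=21: queue=[G,H,B,E,F] q_used=2 → run G
t=22: queue=[G,H,B,E,F] q_used=3 → run G
t=23: queue=[H,B,E,F,G] q_used=0 → run H
t=24: queue=[H,B,E,F,G] q_used=1 → run H
t=25: queue=[B,E,F,G] q_used=0 → run B
t=26: queue=[B,E,F,G] q_used=1 → run B
t=27: queue=[E,F,G] q_used=0 → run E
t=28: queue=[E,F,G] q_used=1 → run E
t=29: queue=[F,G] q_used=0 → run F
t=30: queue=[F,G] q_used=1 → run F
t=31: queue=[F,G] q_used=2 → run F
t=32: queue=[G] q_used=0 → run G
t=33: queue=[G] q_used=1 → run G
t=34: (idle)
t=35: (idle)
t=36: (idle)
t=37: (idle)
t=38: (idle)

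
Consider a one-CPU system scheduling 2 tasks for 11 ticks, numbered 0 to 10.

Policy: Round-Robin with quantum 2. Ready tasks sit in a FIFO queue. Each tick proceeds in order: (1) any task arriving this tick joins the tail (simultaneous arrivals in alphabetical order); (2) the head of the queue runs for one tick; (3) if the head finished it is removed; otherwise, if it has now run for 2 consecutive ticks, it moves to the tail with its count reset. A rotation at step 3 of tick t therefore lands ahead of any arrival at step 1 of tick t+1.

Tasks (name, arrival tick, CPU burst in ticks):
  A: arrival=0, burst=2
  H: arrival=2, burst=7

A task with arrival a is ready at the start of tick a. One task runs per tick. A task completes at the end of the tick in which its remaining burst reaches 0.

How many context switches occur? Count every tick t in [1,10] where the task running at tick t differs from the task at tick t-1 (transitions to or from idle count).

context switches = 2

t=0: queue=[A] q_used=0 → run A
t=1: queue=[A] q_used=1 → run A
t=2: queue=[H] q_used=0 → run H
t=3: queue=[H] q_used=1 → run H
t=4: queue=[H] q_used=0 → run H
t=5: queue=[H] q_used=1 → run H
t=6: queue=[H] q_used=0 → run H
t=7: queue=[H] q_used=1 → run H
t=8: queue=[H] q_used=0 → run H
t=9: (idle)
t=10: (idle)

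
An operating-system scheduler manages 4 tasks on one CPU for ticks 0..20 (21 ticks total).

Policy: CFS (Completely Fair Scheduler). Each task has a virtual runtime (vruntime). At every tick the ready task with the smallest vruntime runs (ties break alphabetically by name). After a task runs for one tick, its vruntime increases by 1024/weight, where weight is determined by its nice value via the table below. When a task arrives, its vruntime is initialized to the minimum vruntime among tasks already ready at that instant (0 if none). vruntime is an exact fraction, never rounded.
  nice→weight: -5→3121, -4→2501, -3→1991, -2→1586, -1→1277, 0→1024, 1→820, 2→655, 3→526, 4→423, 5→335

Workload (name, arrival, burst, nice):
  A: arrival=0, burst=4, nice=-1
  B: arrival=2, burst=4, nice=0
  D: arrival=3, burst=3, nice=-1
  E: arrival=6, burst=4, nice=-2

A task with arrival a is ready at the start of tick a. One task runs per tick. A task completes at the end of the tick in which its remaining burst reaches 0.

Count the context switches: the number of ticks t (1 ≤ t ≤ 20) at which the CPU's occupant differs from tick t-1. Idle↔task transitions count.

t=0: vr[A=0] → run A
t=1: vr[A=1024/1277] → run A
t=2: vr[A=2048/1277 B=2048/1277] → run A
t=3: vr[A=3072/1277 B=2048/1277 D=2048/1277] → run B
t=4: vr[A=3072/1277 B=3325/1277 D=2048/1277] → run D
t=5: vr[A=3072/1277 B=3325/1277 D=3072/1277] → run A
t=6: vr[B=3325/1277 D=3072/1277 E=3072/1277] → run D
t=7: vr[B=3325/1277 D=4096/1277 E=3072/1277] → run E
t=8: vr[B=3325/1277 D=4096/1277 E=3089920/1012661] → run B
t=9: vr[B=4602/1277 D=4096/1277 E=3089920/1012661] → run E
t=10: vr[B=4602/1277 D=4096/1277 E=3743744/1012661] → run D
t=11: vr[B=4602/1277 E=3743744/1012661] → run B
t=12: vr[B=5879/1277 E=3743744/1012661] → run E
t=13: vr[B=5879/1277 E=4397568/1012661] → run E
t=14: vr[B=5879/1277] → run B
t=15: (idle)
t=16: (idle)
t=17: (idle)
t=18: (idle)
t=19: (idle)
t=20: (idle)

context switches = 12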